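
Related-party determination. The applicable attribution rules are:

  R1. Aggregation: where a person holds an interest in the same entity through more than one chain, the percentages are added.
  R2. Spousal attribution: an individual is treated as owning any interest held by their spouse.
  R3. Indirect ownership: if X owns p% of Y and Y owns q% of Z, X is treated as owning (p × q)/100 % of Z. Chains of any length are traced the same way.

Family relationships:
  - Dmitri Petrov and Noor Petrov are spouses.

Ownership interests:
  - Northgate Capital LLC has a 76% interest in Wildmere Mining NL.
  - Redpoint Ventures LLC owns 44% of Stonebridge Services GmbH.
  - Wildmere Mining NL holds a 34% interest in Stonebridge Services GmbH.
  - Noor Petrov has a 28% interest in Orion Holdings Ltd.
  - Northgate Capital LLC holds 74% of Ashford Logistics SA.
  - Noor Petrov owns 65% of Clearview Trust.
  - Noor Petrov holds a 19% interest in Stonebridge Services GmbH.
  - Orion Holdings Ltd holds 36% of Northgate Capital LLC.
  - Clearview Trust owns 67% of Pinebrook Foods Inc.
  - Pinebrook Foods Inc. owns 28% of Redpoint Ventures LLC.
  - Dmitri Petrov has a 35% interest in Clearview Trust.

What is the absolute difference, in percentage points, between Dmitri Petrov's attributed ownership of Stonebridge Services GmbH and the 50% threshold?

By spousal attribution (R2), Dmitri Petrov is treated as also owning Noor Petrov's interest in Clearview Trust, giving 35% + 65% = 100%.
By spousal attribution (R2), Dmitri Petrov is treated as owning Noor Petrov's 28% interest in Orion Holdings Ltd.
By spousal attribution (R2), Dmitri Petrov is treated as owning Noor Petrov's 19% interest in Stonebridge Services GmbH.
Chain via Clearview Trust → Pinebrook Foods Inc. → Redpoint Ventures LLC (R3): 100% × 67% × 28% × 44% = 8.2544% of Stonebridge Services GmbH.
Chain via Orion Holdings Ltd → Northgate Capital LLC → Wildmere Mining NL (R3): 28% × 36% × 76% × 34% = 2.604672% of Stonebridge Services GmbH.
Direct interest in Stonebridge Services GmbH: 19%.
Aggregating (R1): 8.2544% + 2.604672% + 19% = 29.859072%.
29.859072% falls short of the 50% threshold by 20.140928 percentage points.

20.140928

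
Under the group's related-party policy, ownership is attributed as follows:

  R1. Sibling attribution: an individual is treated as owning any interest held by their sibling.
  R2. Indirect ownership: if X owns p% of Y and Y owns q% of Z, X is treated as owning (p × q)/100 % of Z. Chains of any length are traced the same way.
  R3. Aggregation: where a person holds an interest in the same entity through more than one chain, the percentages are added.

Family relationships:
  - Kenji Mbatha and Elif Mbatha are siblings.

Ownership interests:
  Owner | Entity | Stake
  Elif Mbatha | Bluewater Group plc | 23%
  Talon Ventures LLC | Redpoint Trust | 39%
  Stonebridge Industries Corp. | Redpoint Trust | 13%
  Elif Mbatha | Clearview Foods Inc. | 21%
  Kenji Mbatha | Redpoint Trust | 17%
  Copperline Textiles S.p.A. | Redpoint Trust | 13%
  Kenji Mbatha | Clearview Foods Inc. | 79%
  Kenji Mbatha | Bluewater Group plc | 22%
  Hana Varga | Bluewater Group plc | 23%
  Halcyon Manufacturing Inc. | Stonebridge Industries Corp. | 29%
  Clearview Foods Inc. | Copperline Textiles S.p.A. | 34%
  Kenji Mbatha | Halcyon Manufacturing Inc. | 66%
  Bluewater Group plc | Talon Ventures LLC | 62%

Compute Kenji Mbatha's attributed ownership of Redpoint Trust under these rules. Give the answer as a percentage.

34.7892%

By sibling attribution (R1), Kenji Mbatha is treated as also owning Elif Mbatha's interest in Clearview Foods Inc, giving 79% + 21% = 100%.
By sibling attribution (R1), Kenji Mbatha is treated as also owning Elif Mbatha's interest in Bluewater Group plc, giving 22% + 23% = 45%.
Chain via Halcyon Manufacturing Inc. → Stonebridge Industries Corp. (R2): 66% × 29% × 13% = 2.4882% of Redpoint Trust.
Chain via Clearview Foods Inc. → Copperline Textiles S.p.A. (R2): 100% × 34% × 13% = 4.42% of Redpoint Trust.
Chain via Bluewater Group plc → Talon Ventures LLC (R2): 45% × 62% × 39% = 10.881% of Redpoint Trust.
Direct interest in Redpoint Trust: 17%.
Aggregating (R3): 2.4882% + 4.42% + 10.881% + 17% = 34.7892%.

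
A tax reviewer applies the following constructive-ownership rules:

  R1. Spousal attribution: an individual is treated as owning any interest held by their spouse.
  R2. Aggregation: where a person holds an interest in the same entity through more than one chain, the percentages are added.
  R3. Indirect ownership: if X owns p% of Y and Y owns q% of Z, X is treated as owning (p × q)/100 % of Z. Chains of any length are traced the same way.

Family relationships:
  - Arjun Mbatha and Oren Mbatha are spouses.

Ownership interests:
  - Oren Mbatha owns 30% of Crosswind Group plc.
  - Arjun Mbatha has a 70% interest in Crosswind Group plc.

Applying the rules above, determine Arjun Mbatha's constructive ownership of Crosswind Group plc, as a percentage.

100%

By spousal attribution (R1), Arjun Mbatha is treated as also owning Oren Mbatha's interest in Crosswind Group plc, giving 70% + 30% = 100%.
Direct interest in Crosswind Group plc: 100%.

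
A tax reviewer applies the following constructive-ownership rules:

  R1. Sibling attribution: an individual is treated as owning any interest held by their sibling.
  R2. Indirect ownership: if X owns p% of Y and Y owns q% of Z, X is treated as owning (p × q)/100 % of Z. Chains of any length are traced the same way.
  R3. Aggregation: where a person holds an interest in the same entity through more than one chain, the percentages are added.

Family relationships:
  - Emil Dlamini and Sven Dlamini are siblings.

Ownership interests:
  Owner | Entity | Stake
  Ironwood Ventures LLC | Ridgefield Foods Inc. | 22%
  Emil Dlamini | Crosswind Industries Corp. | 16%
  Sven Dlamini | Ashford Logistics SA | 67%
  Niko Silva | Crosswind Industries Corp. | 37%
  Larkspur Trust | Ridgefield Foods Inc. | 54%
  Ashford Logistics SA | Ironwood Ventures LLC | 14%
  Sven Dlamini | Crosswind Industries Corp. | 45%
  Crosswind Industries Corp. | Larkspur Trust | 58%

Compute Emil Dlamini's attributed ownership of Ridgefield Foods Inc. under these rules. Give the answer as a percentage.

21.1688%

By sibling attribution (R1), Emil Dlamini is treated as also owning Sven Dlamini's interest in Crosswind Industries Corp, giving 16% + 45% = 61%.
By sibling attribution (R1), Emil Dlamini is treated as owning Sven Dlamini's 67% interest in Ashford Logistics SA.
Chain via Crosswind Industries Corp. → Larkspur Trust (R2): 61% × 58% × 54% = 19.1052% of Ridgefield Foods Inc.
Chain via Ashford Logistics SA → Ironwood Ventures LLC (R2): 67% × 14% × 22% = 2.0636% of Ridgefield Foods Inc.
Aggregating (R3): 19.1052% + 2.0636% = 21.1688%.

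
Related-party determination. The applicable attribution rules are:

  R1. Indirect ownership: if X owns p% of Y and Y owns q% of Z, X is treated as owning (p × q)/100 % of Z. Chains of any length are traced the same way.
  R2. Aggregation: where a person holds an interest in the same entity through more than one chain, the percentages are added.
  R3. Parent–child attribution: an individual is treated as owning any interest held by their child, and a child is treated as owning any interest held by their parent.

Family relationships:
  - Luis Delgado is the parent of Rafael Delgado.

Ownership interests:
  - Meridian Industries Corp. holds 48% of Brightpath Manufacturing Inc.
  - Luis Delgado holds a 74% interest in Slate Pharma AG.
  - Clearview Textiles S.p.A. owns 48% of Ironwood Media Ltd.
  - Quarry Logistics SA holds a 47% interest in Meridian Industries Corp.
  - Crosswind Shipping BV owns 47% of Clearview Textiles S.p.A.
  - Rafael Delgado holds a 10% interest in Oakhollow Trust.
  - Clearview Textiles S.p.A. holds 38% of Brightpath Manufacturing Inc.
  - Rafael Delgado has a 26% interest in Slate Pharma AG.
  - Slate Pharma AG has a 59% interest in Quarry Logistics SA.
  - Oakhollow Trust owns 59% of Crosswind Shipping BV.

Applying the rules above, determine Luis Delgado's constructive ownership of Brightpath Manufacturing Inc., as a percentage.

14.36414%

By parent–child attribution (R3), Luis Delgado is treated as also owning Rafael Delgado's interest in Slate Pharma AG, giving 74% + 26% = 100%.
By parent–child attribution (R3), Luis Delgado is treated as owning Rafael Delgado's 10% interest in Oakhollow Trust.
Chain via Slate Pharma AG → Quarry Logistics SA → Meridian Industries Corp. (R1): 100% × 59% × 47% × 48% = 13.3104% of Brightpath Manufacturing Inc.
Chain via Oakhollow Trust → Crosswind Shipping BV → Clearview Textiles S.p.A. (R1): 10% × 59% × 47% × 38% = 1.05374% of Brightpath Manufacturing Inc.
Aggregating (R2): 13.3104% + 1.05374% = 14.36414%.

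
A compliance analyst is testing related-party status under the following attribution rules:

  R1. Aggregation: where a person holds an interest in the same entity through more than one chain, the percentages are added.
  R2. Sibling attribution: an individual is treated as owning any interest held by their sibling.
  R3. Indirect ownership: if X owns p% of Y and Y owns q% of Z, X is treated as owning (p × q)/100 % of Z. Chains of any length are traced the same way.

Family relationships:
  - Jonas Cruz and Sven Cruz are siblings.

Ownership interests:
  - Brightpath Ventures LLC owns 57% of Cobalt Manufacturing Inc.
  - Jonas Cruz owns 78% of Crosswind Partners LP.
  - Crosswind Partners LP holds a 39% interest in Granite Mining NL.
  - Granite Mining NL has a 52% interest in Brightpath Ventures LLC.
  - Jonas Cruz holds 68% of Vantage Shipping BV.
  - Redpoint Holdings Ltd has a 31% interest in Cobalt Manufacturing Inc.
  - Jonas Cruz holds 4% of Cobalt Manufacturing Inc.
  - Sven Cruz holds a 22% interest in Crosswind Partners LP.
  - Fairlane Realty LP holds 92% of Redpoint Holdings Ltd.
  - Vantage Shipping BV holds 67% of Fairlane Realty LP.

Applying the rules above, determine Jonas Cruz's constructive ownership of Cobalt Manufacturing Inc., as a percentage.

28.553312%

By sibling attribution (R2), Jonas Cruz is treated as also owning Sven Cruz's interest in Crosswind Partners LP, giving 78% + 22% = 100%.
Chain via Vantage Shipping BV → Fairlane Realty LP → Redpoint Holdings Ltd (R3): 68% × 67% × 92% × 31% = 12.993712% of Cobalt Manufacturing Inc.
Chain via Crosswind Partners LP → Granite Mining NL → Brightpath Ventures LLC (R3): 100% × 39% × 52% × 57% = 11.5596% of Cobalt Manufacturing Inc.
Direct interest in Cobalt Manufacturing Inc: 4%.
Aggregating (R1): 12.993712% + 11.5596% + 4% = 28.553312%.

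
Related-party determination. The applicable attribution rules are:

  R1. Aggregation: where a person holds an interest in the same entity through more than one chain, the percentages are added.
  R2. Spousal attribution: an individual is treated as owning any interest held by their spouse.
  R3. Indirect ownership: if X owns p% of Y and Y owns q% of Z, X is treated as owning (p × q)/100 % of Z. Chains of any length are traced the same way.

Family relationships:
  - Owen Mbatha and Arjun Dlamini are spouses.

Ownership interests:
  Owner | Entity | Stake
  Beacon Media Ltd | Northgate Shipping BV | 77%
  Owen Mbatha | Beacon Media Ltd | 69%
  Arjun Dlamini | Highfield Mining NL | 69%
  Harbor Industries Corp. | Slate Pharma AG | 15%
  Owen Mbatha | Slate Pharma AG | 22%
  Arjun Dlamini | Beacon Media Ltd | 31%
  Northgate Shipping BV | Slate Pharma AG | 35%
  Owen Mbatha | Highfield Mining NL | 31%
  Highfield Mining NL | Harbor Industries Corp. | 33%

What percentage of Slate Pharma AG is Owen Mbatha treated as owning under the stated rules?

53.9%

By spousal attribution (R2), Owen Mbatha is treated as also owning Arjun Dlamini's interest in Beacon Media Ltd, giving 69% + 31% = 100%.
By spousal attribution (R2), Owen Mbatha is treated as also owning Arjun Dlamini's interest in Highfield Mining NL, giving 31% + 69% = 100%.
Chain via Beacon Media Ltd → Northgate Shipping BV (R3): 100% × 77% × 35% = 26.95% of Slate Pharma AG.
Chain via Highfield Mining NL → Harbor Industries Corp. (R3): 100% × 33% × 15% = 4.95% of Slate Pharma AG.
Direct interest in Slate Pharma AG: 22%.
Aggregating (R1): 26.95% + 4.95% + 22% = 53.9%.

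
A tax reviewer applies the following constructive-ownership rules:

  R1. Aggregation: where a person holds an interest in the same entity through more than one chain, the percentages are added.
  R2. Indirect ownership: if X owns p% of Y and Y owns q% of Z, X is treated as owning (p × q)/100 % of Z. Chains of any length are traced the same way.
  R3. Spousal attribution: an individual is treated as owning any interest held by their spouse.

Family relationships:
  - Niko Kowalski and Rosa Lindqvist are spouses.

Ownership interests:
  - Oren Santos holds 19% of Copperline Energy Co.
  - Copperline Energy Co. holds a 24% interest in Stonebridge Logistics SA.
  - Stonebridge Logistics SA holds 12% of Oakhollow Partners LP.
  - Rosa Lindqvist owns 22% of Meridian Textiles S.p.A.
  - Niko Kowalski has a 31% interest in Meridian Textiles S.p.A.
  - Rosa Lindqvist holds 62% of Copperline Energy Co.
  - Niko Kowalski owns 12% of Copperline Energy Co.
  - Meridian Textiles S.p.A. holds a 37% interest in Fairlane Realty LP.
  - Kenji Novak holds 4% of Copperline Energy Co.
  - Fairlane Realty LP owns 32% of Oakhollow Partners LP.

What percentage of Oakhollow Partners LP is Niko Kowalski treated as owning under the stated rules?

8.4064%

By spousal attribution (R3), Niko Kowalski is treated as also owning Rosa Lindqvist's interest in Copperline Energy Co, giving 12% + 62% = 74%.
By spousal attribution (R3), Niko Kowalski is treated as also owning Rosa Lindqvist's interest in Meridian Textiles S.p.A, giving 31% + 22% = 53%.
Chain via Copperline Energy Co. → Stonebridge Logistics SA (R2): 74% × 24% × 12% = 2.1312% of Oakhollow Partners LP.
Chain via Meridian Textiles S.p.A. → Fairlane Realty LP (R2): 53% × 37% × 32% = 6.2752% of Oakhollow Partners LP.
Aggregating (R1): 2.1312% + 6.2752% = 8.4064%.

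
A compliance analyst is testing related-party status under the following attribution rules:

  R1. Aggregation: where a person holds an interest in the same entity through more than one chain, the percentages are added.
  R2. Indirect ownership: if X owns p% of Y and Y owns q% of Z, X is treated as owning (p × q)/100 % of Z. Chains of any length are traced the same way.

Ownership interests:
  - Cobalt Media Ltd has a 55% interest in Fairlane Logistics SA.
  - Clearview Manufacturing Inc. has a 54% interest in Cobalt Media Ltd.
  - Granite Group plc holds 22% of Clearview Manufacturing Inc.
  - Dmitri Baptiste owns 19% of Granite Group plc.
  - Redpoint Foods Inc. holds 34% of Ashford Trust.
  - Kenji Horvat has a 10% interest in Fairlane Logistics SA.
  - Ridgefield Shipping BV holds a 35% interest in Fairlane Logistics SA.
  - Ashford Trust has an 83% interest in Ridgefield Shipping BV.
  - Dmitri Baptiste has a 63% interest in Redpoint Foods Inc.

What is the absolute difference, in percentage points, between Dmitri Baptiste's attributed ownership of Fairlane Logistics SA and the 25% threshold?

Chain via Redpoint Foods Inc. → Ashford Trust → Ridgefield Shipping BV (R2): 63% × 34% × 83% × 35% = 6.22251% of Fairlane Logistics SA.
Chain via Granite Group plc → Clearview Manufacturing Inc. → Cobalt Media Ltd (R2): 19% × 22% × 54% × 55% = 1.24146% of Fairlane Logistics SA.
Aggregating (R1): 6.22251% + 1.24146% = 7.46397%.
7.46397% falls short of the 25% threshold by 17.53603 percentage points.

17.53603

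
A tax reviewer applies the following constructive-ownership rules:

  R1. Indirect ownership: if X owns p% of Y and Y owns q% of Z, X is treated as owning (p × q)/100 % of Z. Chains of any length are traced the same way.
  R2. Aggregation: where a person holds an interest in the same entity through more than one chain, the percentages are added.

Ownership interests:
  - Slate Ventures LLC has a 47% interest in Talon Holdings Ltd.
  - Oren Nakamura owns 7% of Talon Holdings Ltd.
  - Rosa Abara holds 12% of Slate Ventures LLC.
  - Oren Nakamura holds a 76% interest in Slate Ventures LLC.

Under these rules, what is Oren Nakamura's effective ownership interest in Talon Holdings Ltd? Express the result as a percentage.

42.72%

Chain via Slate Ventures LLC (R1): 76% × 47% = 35.72% of Talon Holdings Ltd.
Direct interest in Talon Holdings Ltd: 7%.
Aggregating (R2): 35.72% + 7% = 42.72%.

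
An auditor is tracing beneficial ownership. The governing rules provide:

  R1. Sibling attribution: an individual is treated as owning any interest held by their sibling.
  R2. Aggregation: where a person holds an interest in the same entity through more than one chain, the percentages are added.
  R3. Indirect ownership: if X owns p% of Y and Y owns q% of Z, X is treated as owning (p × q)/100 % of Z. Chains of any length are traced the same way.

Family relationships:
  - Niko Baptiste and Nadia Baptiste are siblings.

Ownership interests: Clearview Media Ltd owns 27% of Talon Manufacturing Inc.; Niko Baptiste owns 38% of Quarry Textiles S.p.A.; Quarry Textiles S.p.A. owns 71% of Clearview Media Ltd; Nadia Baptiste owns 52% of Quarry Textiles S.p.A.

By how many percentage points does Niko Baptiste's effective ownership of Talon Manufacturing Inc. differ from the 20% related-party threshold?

2.747

By sibling attribution (R1), Niko Baptiste is treated as also owning Nadia Baptiste's interest in Quarry Textiles S.p.A, giving 38% + 52% = 90%.
Chain via Quarry Textiles S.p.A. → Clearview Media Ltd (R3): 90% × 71% × 27% = 17.253% of Talon Manufacturing Inc.
17.253% falls short of the 20% threshold by 2.747 percentage points.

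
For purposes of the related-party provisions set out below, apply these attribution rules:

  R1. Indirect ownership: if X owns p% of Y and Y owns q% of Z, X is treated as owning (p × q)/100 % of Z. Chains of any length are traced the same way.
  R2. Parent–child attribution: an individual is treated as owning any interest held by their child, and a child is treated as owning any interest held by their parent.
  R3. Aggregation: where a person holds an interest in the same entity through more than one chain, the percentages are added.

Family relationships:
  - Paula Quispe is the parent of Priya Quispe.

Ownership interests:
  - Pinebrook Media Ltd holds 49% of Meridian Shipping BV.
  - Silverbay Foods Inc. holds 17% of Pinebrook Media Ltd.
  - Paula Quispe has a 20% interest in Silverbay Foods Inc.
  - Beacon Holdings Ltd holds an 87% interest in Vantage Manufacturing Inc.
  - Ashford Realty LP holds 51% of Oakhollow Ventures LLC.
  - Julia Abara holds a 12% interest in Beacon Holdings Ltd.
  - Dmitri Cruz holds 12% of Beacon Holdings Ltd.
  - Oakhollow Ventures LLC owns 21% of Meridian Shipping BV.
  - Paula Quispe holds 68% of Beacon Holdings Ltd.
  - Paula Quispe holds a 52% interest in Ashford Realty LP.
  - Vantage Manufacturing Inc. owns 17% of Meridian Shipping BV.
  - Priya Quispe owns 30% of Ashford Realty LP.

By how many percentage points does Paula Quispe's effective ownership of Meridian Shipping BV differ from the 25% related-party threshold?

By parent–child attribution (R2), Paula Quispe is treated as also owning Priya Quispe's interest in Ashford Realty LP, giving 52% + 30% = 82%.
Chain via Ashford Realty LP → Oakhollow Ventures LLC (R1): 82% × 51% × 21% = 8.7822% of Meridian Shipping BV.
Chain via Silverbay Foods Inc. → Pinebrook Media Ltd (R1): 20% × 17% × 49% = 1.666% of Meridian Shipping BV.
Chain via Beacon Holdings Ltd → Vantage Manufacturing Inc. (R1): 68% × 87% × 17% = 10.0572% of Meridian Shipping BV.
Aggregating (R3): 8.7822% + 1.666% + 10.0572% = 20.5054%.
20.5054% falls short of the 25% threshold by 4.4946 percentage points.

4.4946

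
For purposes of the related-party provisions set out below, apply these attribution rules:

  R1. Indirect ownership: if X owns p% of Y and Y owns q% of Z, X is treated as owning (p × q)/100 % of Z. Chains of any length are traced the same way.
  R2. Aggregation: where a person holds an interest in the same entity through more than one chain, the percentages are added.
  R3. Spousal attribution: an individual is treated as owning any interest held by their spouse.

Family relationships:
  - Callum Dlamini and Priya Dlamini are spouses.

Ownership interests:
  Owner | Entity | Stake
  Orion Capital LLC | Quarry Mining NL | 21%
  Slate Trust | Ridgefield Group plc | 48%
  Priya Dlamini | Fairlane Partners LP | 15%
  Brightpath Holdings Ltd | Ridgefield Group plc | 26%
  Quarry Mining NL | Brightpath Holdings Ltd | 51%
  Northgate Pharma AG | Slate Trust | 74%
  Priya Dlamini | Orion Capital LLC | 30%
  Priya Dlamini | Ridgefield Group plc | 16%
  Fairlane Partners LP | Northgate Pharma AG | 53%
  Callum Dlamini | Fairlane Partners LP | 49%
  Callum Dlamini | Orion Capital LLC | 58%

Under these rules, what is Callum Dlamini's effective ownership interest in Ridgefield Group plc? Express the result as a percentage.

30.498832%

By spousal attribution (R3), Callum Dlamini is treated as also owning Priya Dlamini's interest in Fairlane Partners LP, giving 49% + 15% = 64%.
By spousal attribution (R3), Callum Dlamini is treated as also owning Priya Dlamini's interest in Orion Capital LLC, giving 58% + 30% = 88%.
By spousal attribution (R3), Callum Dlamini is treated as owning Priya Dlamini's 16% interest in Ridgefield Group plc.
Chain via Fairlane Partners LP → Northgate Pharma AG → Slate Trust (R1): 64% × 53% × 74% × 48% = 12.048384% of Ridgefield Group plc.
Chain via Orion Capital LLC → Quarry Mining NL → Brightpath Holdings Ltd (R1): 88% × 21% × 51% × 26% = 2.450448% of Ridgefield Group plc.
Direct interest in Ridgefield Group plc: 16%.
Aggregating (R2): 12.048384% + 2.450448% + 16% = 30.498832%.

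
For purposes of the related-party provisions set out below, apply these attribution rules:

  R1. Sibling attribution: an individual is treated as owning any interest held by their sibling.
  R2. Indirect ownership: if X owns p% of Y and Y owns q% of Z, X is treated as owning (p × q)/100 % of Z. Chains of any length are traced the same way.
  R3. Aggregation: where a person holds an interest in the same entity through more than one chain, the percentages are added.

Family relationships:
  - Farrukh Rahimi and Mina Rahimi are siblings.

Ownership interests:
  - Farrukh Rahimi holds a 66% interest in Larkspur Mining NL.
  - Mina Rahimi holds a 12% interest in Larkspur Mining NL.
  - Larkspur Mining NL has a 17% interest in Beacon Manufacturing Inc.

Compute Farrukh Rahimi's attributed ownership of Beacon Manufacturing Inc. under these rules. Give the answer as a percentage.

13.26%

By sibling attribution (R1), Farrukh Rahimi is treated as also owning Mina Rahimi's interest in Larkspur Mining NL, giving 66% + 12% = 78%.
Chain via Larkspur Mining NL (R2): 78% × 17% = 13.26% of Beacon Manufacturing Inc.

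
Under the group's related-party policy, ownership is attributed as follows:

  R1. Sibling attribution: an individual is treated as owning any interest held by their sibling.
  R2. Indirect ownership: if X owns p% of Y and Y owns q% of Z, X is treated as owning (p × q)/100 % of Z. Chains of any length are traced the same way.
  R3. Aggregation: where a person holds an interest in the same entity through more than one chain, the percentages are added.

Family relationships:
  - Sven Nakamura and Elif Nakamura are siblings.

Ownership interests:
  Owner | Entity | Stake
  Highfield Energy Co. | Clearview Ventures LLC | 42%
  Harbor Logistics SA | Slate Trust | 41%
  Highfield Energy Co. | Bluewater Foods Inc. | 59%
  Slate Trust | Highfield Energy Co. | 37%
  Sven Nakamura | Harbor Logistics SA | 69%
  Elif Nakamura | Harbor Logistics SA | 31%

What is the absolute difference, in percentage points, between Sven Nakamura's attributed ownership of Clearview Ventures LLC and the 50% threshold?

43.6286

By sibling attribution (R1), Sven Nakamura is treated as also owning Elif Nakamura's interest in Harbor Logistics SA, giving 69% + 31% = 100%.
Chain via Harbor Logistics SA → Slate Trust → Highfield Energy Co. (R2): 100% × 41% × 37% × 42% = 6.3714% of Clearview Ventures LLC.
6.3714% falls short of the 50% threshold by 43.6286 percentage points.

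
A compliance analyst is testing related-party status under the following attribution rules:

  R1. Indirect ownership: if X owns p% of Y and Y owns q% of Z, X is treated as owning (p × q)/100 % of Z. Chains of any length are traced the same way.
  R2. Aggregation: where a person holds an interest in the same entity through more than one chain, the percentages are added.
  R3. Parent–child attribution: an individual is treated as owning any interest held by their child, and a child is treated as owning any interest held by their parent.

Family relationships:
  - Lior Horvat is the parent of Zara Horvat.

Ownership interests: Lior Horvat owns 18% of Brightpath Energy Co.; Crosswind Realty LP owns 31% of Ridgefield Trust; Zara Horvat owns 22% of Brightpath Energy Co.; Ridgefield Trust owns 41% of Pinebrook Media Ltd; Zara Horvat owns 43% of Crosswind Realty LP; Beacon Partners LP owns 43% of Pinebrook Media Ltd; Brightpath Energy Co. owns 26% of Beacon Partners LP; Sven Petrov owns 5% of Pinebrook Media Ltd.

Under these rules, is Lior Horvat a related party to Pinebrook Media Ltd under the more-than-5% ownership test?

By parent–child attribution (R3), Lior Horvat is treated as also owning Zara Horvat's interest in Brightpath Energy Co, giving 18% + 22% = 40%.
By parent–child attribution (R3), Lior Horvat is treated as owning Zara Horvat's 43% interest in Crosswind Realty LP.
Chain via Brightpath Energy Co. → Beacon Partners LP (R1): 40% × 26% × 43% = 4.472% of Pinebrook Media Ltd.
Chain via Crosswind Realty LP → Ridgefield Trust (R1): 43% × 31% × 41% = 5.4653% of Pinebrook Media Ltd.
Aggregating (R2): 4.472% + 5.4653% = 9.9373%.
9.9373% exceeds the 5% threshold, so Lior is a related party to Pinebrook Media Ltd.

Yes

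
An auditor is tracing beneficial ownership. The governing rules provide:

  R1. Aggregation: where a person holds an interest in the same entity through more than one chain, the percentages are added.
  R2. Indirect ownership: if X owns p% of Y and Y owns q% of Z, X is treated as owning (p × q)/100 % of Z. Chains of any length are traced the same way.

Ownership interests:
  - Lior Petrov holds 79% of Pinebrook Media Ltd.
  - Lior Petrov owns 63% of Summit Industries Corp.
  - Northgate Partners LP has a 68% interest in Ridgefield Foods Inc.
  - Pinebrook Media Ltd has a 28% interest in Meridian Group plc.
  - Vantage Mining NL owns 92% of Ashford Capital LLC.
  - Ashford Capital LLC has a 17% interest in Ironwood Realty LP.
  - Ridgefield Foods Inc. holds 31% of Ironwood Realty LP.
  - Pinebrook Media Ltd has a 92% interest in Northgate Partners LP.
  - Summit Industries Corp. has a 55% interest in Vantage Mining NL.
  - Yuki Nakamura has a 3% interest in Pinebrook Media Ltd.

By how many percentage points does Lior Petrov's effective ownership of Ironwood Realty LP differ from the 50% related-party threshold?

Chain via Summit Industries Corp. → Vantage Mining NL → Ashford Capital LLC (R2): 63% × 55% × 92% × 17% = 5.41926% of Ironwood Realty LP.
Chain via Pinebrook Media Ltd → Northgate Partners LP → Ridgefield Foods Inc. (R2): 79% × 92% × 68% × 31% = 15.320944% of Ironwood Realty LP.
Aggregating (R1): 5.41926% + 15.320944% = 20.740204%.
20.740204% falls short of the 50% threshold by 29.259796 percentage points.

29.259796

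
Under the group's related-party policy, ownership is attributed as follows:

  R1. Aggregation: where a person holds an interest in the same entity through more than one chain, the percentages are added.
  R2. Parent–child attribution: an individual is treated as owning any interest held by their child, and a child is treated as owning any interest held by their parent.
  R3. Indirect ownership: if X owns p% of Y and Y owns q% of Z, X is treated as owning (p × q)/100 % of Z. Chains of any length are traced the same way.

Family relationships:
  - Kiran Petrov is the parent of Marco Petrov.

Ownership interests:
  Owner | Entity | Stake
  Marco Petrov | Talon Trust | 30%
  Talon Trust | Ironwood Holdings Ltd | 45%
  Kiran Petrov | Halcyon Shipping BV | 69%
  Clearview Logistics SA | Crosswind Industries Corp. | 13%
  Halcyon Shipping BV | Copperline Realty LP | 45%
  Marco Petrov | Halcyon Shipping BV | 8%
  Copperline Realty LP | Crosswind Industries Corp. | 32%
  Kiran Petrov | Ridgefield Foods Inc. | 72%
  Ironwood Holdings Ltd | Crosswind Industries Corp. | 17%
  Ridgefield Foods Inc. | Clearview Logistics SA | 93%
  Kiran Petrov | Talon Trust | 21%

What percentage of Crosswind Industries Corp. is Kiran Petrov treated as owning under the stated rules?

By parent–child attribution (R2), Kiran Petrov is treated as also owning Marco Petrov's interest in Talon Trust, giving 21% + 30% = 51%.
By parent–child attribution (R2), Kiran Petrov is treated as also owning Marco Petrov's interest in Halcyon Shipping BV, giving 69% + 8% = 77%.
Chain via Ridgefield Foods Inc. → Clearview Logistics SA (R3): 72% × 93% × 13% = 8.7048% of Crosswind Industries Corp.
Chain via Talon Trust → Ironwood Holdings Ltd (R3): 51% × 45% × 17% = 3.9015% of Crosswind Industries Corp.
Chain via Halcyon Shipping BV → Copperline Realty LP (R3): 77% × 45% × 32% = 11.088% of Crosswind Industries Corp.
Aggregating (R1): 8.7048% + 3.9015% + 11.088% = 23.6943%.

23.6943%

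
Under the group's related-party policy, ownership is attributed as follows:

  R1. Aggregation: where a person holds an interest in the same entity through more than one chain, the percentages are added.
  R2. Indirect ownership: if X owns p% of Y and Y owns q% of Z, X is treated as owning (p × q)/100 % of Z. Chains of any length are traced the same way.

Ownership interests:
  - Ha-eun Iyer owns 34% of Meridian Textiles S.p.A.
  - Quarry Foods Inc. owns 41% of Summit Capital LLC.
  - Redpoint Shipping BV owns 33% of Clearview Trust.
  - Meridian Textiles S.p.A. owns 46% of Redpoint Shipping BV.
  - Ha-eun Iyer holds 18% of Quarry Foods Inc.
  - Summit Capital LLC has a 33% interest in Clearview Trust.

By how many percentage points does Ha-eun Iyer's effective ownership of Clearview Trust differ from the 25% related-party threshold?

17.4034

Chain via Meridian Textiles S.p.A. → Redpoint Shipping BV (R2): 34% × 46% × 33% = 5.1612% of Clearview Trust.
Chain via Quarry Foods Inc. → Summit Capital LLC (R2): 18% × 41% × 33% = 2.4354% of Clearview Trust.
Aggregating (R1): 5.1612% + 2.4354% = 7.5966%.
7.5966% falls short of the 25% threshold by 17.4034 percentage points.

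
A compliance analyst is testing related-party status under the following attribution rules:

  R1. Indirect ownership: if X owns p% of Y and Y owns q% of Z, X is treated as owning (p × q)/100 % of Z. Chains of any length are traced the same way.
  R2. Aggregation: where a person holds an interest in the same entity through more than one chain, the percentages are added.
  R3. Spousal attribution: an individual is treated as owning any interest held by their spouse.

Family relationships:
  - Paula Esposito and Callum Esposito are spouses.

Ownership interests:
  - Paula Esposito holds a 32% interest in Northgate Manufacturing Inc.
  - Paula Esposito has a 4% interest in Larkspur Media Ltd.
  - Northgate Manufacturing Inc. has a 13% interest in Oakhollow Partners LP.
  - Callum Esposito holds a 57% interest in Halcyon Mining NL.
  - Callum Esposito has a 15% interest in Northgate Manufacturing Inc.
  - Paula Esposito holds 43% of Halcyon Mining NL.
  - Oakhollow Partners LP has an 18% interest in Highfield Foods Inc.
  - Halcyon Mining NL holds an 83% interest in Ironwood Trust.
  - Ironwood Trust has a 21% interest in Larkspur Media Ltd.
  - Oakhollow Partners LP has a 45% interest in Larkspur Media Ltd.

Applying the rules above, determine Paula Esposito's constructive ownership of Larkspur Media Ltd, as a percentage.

24.1795%

By spousal attribution (R3), Paula Esposito is treated as also owning Callum Esposito's interest in Halcyon Mining NL, giving 43% + 57% = 100%.
By spousal attribution (R3), Paula Esposito is treated as also owning Callum Esposito's interest in Northgate Manufacturing Inc, giving 32% + 15% = 47%.
Chain via Halcyon Mining NL → Ironwood Trust (R1): 100% × 83% × 21% = 17.43% of Larkspur Media Ltd.
Chain via Northgate Manufacturing Inc. → Oakhollow Partners LP (R1): 47% × 13% × 45% = 2.7495% of Larkspur Media Ltd.
Direct interest in Larkspur Media Ltd: 4%.
Aggregating (R2): 17.43% + 2.7495% + 4% = 24.1795%.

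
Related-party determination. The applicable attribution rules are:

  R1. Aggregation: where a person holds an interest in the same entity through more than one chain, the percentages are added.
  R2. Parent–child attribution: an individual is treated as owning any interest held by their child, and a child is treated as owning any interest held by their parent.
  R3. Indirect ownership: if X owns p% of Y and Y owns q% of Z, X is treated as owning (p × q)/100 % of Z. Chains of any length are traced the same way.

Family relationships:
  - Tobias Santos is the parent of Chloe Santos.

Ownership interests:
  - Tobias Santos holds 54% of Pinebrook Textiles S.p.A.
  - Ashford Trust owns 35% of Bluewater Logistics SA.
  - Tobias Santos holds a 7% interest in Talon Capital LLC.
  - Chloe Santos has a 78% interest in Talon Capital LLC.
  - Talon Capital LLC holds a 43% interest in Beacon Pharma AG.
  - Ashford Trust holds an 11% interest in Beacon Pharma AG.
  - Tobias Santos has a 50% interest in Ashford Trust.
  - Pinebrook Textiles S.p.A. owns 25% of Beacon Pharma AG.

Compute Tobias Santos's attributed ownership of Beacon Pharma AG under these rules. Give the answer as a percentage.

55.55%

By parent–child attribution (R2), Tobias Santos is treated as also owning Chloe Santos's interest in Talon Capital LLC, giving 7% + 78% = 85%.
Chain via Talon Capital LLC (R3): 85% × 43% = 36.55% of Beacon Pharma AG.
Chain via Pinebrook Textiles S.p.A. (R3): 54% × 25% = 13.5% of Beacon Pharma AG.
Chain via Ashford Trust (R3): 50% × 11% = 5.5% of Beacon Pharma AG.
Aggregating (R1): 36.55% + 13.5% + 5.5% = 55.55%.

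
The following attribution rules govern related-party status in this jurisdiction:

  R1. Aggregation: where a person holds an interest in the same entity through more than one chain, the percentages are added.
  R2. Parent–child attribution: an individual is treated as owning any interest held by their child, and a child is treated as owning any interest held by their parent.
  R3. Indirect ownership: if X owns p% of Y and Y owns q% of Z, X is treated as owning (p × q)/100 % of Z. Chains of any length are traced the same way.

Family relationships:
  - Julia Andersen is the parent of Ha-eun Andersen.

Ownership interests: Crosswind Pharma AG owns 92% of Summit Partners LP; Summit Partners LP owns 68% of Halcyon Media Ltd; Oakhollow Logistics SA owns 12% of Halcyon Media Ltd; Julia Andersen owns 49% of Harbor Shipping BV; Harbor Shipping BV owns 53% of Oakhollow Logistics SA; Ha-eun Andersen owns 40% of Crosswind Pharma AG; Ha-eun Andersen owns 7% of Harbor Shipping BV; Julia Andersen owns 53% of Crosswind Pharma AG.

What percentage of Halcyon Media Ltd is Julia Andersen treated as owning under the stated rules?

61.7424%

By parent–child attribution (R2), Julia Andersen is treated as also owning Ha-eun Andersen's interest in Harbor Shipping BV, giving 49% + 7% = 56%.
By parent–child attribution (R2), Julia Andersen is treated as also owning Ha-eun Andersen's interest in Crosswind Pharma AG, giving 53% + 40% = 93%.
Chain via Harbor Shipping BV → Oakhollow Logistics SA (R3): 56% × 53% × 12% = 3.5616% of Halcyon Media Ltd.
Chain via Crosswind Pharma AG → Summit Partners LP (R3): 93% × 92% × 68% = 58.1808% of Halcyon Media Ltd.
Aggregating (R1): 3.5616% + 58.1808% = 61.7424%.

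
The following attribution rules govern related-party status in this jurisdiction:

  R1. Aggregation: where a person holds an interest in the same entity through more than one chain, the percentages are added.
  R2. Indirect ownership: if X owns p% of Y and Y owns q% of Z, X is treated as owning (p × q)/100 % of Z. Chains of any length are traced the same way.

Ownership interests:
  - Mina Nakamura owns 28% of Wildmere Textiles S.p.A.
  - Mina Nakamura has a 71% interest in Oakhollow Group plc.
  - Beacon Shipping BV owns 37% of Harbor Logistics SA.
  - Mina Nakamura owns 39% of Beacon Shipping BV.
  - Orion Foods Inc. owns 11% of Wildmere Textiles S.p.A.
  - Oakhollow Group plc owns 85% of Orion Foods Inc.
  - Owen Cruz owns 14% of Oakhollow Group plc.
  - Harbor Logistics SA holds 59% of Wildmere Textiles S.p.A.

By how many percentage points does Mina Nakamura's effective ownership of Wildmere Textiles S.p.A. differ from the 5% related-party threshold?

Chain via Beacon Shipping BV → Harbor Logistics SA (R2): 39% × 37% × 59% = 8.5137% of Wildmere Textiles S.p.A.
Chain via Oakhollow Group plc → Orion Foods Inc. (R2): 71% × 85% × 11% = 6.6385% of Wildmere Textiles S.p.A.
Direct interest in Wildmere Textiles S.p.A: 28%.
Aggregating (R1): 8.5137% + 6.6385% + 28% = 43.1522%.
43.1522% exceeds the 5% threshold by 38.1522 percentage points.

38.1522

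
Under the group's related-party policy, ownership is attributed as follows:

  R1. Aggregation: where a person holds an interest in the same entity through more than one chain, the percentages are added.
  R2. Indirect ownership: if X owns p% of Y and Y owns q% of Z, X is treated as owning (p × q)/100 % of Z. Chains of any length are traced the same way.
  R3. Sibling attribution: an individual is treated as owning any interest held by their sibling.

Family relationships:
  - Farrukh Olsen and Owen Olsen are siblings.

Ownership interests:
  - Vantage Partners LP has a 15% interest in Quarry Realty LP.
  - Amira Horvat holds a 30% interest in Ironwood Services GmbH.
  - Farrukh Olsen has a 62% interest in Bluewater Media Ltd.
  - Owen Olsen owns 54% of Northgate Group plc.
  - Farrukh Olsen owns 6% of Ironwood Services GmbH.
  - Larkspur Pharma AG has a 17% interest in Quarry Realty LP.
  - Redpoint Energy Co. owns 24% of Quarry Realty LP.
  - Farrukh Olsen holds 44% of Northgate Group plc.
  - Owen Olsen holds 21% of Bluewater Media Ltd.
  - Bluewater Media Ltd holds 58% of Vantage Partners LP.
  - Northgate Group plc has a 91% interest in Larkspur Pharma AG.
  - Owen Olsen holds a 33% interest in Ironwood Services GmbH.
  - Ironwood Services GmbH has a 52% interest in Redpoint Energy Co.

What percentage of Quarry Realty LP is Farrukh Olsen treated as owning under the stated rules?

By sibling attribution (R3), Farrukh Olsen is treated as also owning Owen Olsen's interest in Northgate Group plc, giving 44% + 54% = 98%.
By sibling attribution (R3), Farrukh Olsen is treated as also owning Owen Olsen's interest in Ironwood Services GmbH, giving 6% + 33% = 39%.
By sibling attribution (R3), Farrukh Olsen is treated as also owning Owen Olsen's interest in Bluewater Media Ltd, giving 62% + 21% = 83%.
Chain via Northgate Group plc → Larkspur Pharma AG (R2): 98% × 91% × 17% = 15.1606% of Quarry Realty LP.
Chain via Ironwood Services GmbH → Redpoint Energy Co. (R2): 39% × 52% × 24% = 4.8672% of Quarry Realty LP.
Chain via Bluewater Media Ltd → Vantage Partners LP (R2): 83% × 58% × 15% = 7.221% of Quarry Realty LP.
Aggregating (R1): 15.1606% + 4.8672% + 7.221% = 27.2488%.

27.2488%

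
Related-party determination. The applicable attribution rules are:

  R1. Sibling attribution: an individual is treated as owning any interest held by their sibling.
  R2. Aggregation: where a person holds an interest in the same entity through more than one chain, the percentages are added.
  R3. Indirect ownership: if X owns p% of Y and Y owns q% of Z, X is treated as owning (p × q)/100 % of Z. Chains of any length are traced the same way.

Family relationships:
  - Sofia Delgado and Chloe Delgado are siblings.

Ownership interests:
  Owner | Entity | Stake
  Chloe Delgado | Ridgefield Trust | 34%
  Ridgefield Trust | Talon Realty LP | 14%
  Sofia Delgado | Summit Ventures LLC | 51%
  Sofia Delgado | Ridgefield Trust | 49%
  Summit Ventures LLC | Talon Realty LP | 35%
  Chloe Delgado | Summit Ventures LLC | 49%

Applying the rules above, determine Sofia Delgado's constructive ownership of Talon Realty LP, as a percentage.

By sibling attribution (R1), Sofia Delgado is treated as also owning Chloe Delgado's interest in Ridgefield Trust, giving 49% + 34% = 83%.
By sibling attribution (R1), Sofia Delgado is treated as also owning Chloe Delgado's interest in Summit Ventures LLC, giving 51% + 49% = 100%.
Chain via Ridgefield Trust (R3): 83% × 14% = 11.62% of Talon Realty LP.
Chain via Summit Ventures LLC (R3): 100% × 35% = 35% of Talon Realty LP.
Aggregating (R2): 11.62% + 35% = 46.62%.

46.62%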